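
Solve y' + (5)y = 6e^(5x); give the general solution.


P(x) = 5 ⇒ μ = e^(5x).
(μ y)' = 6e^(10x) ⇒ μ y = (6/10)e^(10x) + C.
Divide by μ: y = (3/5)e^(5x) + Ce^(-5x).


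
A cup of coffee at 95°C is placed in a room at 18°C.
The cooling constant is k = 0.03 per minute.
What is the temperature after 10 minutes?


Newton's law: dT/dt = -k(T - T_a) has solution T(t) = T_a + (T₀ - T_a)e^(-kt).
Plug in T_a = 18, T₀ = 95, k = 0.03, t = 10: T(10) = 18 + (77)e^(-0.30) ≈ 75.0°C.


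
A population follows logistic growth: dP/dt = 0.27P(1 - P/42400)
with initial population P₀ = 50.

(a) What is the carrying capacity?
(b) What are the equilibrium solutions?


Logistic ODE dP/dt = 0.27P(1 - P/42400) has equilibria where dP/dt = 0, i.e. P = 0 or P = 42400.
The coefficient (1 - P/K) = 0 when P = K, identifying K = 42400 as the carrying capacity.
(a) K = 42400; (b) equilibria P = 0 and P = 42400.


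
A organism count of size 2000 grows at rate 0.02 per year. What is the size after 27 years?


The ODE dP/dt = 0.02P has solution P(t) = P(0)e^(0.02t).
Substitute P(0) = 2000 and t = 27: P(27) = 2000 e^(0.54) ≈ 3432.


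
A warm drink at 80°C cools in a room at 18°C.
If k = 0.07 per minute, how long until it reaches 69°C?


From T(t) = T_a + (T₀ - T_a)e^(-kt), set T(t) = 69:
(69 - 18) / (80 - 18) = e^(-0.07t), so t = -ln(0.823)/0.07 ≈ 2.8 minutes.


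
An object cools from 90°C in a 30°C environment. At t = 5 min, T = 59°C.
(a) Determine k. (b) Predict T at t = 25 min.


Newton's law: T(t) = T_a + (T₀ - T_a)e^(-kt).
(a) Use T(5) = 59: (59 - 30)/(90 - 30) = e^(-k·5), so k = -ln(0.483)/5 ≈ 0.1454.
(b) Apply k to t = 25: T(25) = 30 + (60)e^(-3.635) ≈ 31.6°C.


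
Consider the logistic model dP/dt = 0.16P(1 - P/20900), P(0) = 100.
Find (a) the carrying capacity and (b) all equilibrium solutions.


Logistic ODE dP/dt = 0.16P(1 - P/20900) has equilibria where dP/dt = 0, i.e. P = 0 or P = 20900.
The coefficient (1 - P/K) = 0 when P = K, identifying K = 20900 as the carrying capacity.
(a) K = 20900; (b) equilibria P = 0 and P = 20900.


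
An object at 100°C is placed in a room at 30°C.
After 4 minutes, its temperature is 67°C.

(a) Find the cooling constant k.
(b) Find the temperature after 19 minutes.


Newton's law: T(t) = T_a + (T₀ - T_a)e^(-kt).
(a) Use T(4) = 67: (67 - 30)/(100 - 30) = e^(-k·4), so k = -ln(0.529)/4 ≈ 0.1594.
(b) Apply k to t = 19: T(19) = 30 + (70)e^(-3.028) ≈ 33.4°C.


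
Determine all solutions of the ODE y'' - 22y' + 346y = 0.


Characteristic equation: r² - 22r + 346 = 0.
Discriminant is negative; roots r = 11 ± 15i (complex conjugate pair).
General solution uses e^(α x)(C₁ cos(β x) + C₂ sin(β x)): y = e^(11x)(C₁cos(15x) + C₂sin(15x)).


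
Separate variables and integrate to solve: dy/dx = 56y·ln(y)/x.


Separate: dy/[y ln(y)] = 56 dx/x.
Substitute u = ln(y): du/u = 56 dx/x.
Integrate: ln|ln(y)| = 56ln|x| + C₀, hence ln(y) = C·x^56.


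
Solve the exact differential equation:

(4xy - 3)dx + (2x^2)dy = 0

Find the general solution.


Check exactness: ∂M/∂y = 4x and ∂N/∂x = 4x; equal, so the equation is exact.
Integrate M with respect to x (treating y as constant): ∫M dx = 2x^2y - 3x + h(y).
Differentiate w.r.t. y and set equal to N: all terms match, so h'(y) = 0 and h is a constant absorbed into C.
General solution: 2x^2y - 3x = C.


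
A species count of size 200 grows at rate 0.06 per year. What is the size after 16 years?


The ODE dP/dt = 0.06P has solution P(t) = P(0)e^(0.06t).
Substitute P(0) = 200 and t = 16: P(16) = 200 e^(0.96) ≈ 522.


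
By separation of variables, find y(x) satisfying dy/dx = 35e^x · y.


Separate variables: dy/y = 35e^x dx.
Integrate: ln|y| = 35e^x + C₀.
Exponentiate: y = Ce^(35e^x).


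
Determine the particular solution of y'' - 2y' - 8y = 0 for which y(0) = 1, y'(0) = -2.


Characteristic roots of r² - 2r - 8 = 0 are 4, -2.
General solution y = c₁ e^(4x) + c₂ e^(-2x).
Apply y(0) = 1: c₁ + c₂ = 1. Apply y'(0) = -2: 4 c₁ - 2 c₂ = -2.
Solve: c₁ = 0, c₂ = 1.
Particular solution: y = 0e^(4x) + e^(-2x).


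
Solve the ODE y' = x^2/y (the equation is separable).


Separate variables: y dy = x^2 dx.
Integrate both sides: y²/2 = (1/3)x^3 + C₀.
Multiply by 2: y² = (2/3)x^3 + C.


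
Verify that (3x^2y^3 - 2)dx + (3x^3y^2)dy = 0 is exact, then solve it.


Check exactness: ∂M/∂y = 9x^2y^2 and ∂N/∂x = 9x^2y^2; equal, so the equation is exact.
Integrate M with respect to x (treating y as constant): ∫M dx = x^3y^3 - 2x + h(y).
Differentiate w.r.t. y and set equal to N: all terms match, so h'(y) = 0 and h is a constant absorbed into C.
General solution: x^3y^3 - 2x = C.


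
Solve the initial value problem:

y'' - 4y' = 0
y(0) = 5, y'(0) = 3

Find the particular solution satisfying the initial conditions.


Characteristic roots of r² - 4r = 0 are 0, 4.
General solution y = c₁ + c₂ e^(4x).
Apply y(0) = 5: c₁ + c₂ = 5. Apply y'(0) = 3: 0 c₁ + 4 c₂ = 3.
Solve: c₁ = 17/4, c₂ = 3/4.
Particular solution: y = 17/4 + (3/4)e^(4x).


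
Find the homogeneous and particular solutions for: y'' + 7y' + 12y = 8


Characteristic roots of r² + 7r + 12 = 0 are -3, -4.
y_h = C₁e^(-3x) + C₂e^(-4x).
Constant forcing; try y_p = A. Then 12A = 8 ⇒ A = 2/3.
General solution: y = C₁e^(-3x) + C₂e^(-4x) + 2/3.


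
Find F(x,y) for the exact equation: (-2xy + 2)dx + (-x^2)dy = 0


Check exactness: ∂M/∂y = -2x and ∂N/∂x = -2x; equal, so the equation is exact.
Integrate M with respect to x (treating y as constant): ∫M dx = -x^2y + 2x + h(y).
Differentiate w.r.t. y and set equal to N: all terms match, so h'(y) = 0 and h is a constant absorbed into C.
General solution: -x^2y + 2x = C.


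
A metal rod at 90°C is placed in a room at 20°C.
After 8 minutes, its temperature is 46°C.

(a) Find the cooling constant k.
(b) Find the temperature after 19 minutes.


Newton's law: T(t) = T_a + (T₀ - T_a)e^(-kt).
(a) Use T(8) = 46: (46 - 20)/(90 - 20) = e^(-k·8), so k = -ln(0.371)/8 ≈ 0.1238.
(b) Apply k to t = 19: T(19) = 20 + (70)e^(-2.352) ≈ 26.7°C.


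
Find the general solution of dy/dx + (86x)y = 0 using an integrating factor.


P(x) = 86x ⇒ μ = e^(43x²).
Q(x) = 0 so μ y is constant: y = Ce^(-43x²).


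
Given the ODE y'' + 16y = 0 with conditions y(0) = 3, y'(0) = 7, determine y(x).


Characteristic roots of r² + 16 = 0 are ±4i, so y = C₁cos(4x) + C₂sin(4x).
Apply y(0) = 3: C₁ = 3. Differentiate and apply y'(0) = 7: 4·C₂ = 7, so C₂ = 7/4.
Particular solution: y = 3cos(4x) + (7/4)sin(4x).


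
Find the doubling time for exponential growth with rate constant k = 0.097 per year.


Exponential growth: P(t) = P₀ e^(0.097t). Set P(t)/P₀ = 2: e^(0.097t) = 2.
Solve: t = ln(2)/0.097 ≈ 7.15 years.


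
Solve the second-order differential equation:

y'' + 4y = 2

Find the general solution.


Homogeneous part: r² + 4 = 0 ⇒ r = ±2i, so y_h = C₁cos(2x) + C₂sin(2x).
Try constant y_p = A; plug in: 4A = 2 ⇒ A = 1/2.
General solution: y = C₁cos(2x) + C₂sin(2x) + 1/2.


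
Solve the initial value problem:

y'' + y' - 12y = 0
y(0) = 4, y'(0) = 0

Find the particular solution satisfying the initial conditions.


Characteristic roots of r² + r - 12 = 0 are 3, -4.
General solution y = c₁ e^(3x) + c₂ e^(-4x).
Apply y(0) = 4: c₁ + c₂ = 4. Apply y'(0) = 0: 3 c₁ - 4 c₂ = 0.
Solve: c₁ = 16/7, c₂ = 12/7.
Particular solution: y = (16/7)e^(3x) + (12/7)e^(-4x).


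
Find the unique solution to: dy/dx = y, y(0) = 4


General solution of y' = y is y = Ce^(x).
Apply y(0) = 4: C = 4.
Particular solution: y = 4e^(x).


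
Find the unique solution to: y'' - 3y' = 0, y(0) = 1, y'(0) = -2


Characteristic roots of r² - 3r = 0 are 3, 0.
General solution y = c₁ e^(3x) + c₂.
Apply y(0) = 1: c₁ + c₂ = 1. Apply y'(0) = -2: 3 c₁ + 0 c₂ = -2.
Solve: c₁ = -2/3, c₂ = 5/3.
Particular solution: y = -(2/3)e^(3x) + 5/3.


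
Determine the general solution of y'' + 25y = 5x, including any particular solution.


Homogeneous: r² + 25 = 0 ⇒ r = ±5i, y_h = C₁cos(5x) + C₂sin(5x).
Polynomial forcing; try y_p = Ax + B. Then y_p'' + 25 y_p = 25(Ax + B) = 5x, so B = 0 and A = 1/5.
General solution: y = C₁cos(5x) + C₂sin(5x) + (1/5)x.


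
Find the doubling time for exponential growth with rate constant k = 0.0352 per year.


Exponential growth: P(t) = P₀ e^(0.0352t). Set P(t)/P₀ = 2: e^(0.0352t) = 2.
Solve: t = ln(2)/0.0352 ≈ 19.69 years.


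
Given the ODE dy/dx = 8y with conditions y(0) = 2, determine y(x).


General solution of y' = 8y is y = Ce^(8x).
Apply y(0) = 2: C = 2.
Particular solution: y = 2e^(8x).


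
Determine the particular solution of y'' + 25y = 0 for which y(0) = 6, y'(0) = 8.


Characteristic roots of r² + 25 = 0 are ±5i, so y = C₁cos(5x) + C₂sin(5x).
Apply y(0) = 6: C₁ = 6. Differentiate and apply y'(0) = 8: 5·C₂ = 8, so C₂ = 8/5.
Particular solution: y = 6cos(5x) + (8/5)sin(5x).


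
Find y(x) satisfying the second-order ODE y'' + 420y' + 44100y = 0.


Characteristic equation: r² + 420r + 44100 = 0, i.e. (r + 210)² = 0.
Repeated root r = -210; include an x factor for the second linearly independent solution.
General solution: y = (C₁ + C₂x)e^(-210x).


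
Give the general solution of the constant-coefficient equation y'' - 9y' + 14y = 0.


Characteristic equation: r² - 9r + 14 = 0.
Factor: (r - 7)(r - 2) = 0 ⇒ r = 7, 2 (distinct real).
General solution: y = C₁e^(7x) + C₂e^(2x).


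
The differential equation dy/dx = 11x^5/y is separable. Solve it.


Separate variables: y dy = 11x^5 dx.
Integrate both sides: y²/2 = (11/6)x^6 + C₀.
Multiply by 2: y² = (11/3)x^6 + C.


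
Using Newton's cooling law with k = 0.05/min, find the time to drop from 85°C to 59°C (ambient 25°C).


From T(t) = T_a + (T₀ - T_a)e^(-kt), set T(t) = 59:
(59 - 25) / (85 - 25) = e^(-0.05t), so t = -ln(0.567)/0.05 ≈ 11.4 minutes.


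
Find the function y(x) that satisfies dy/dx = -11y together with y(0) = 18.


General solution of y' = -11y is y = Ce^(-11x).
Apply y(0) = 18: C = 18.
Particular solution: y = 18e^(-11x).


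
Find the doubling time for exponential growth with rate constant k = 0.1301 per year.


Exponential growth: P(t) = P₀ e^(0.1301t). Set P(t)/P₀ = 2: e^(0.1301t) = 2.
Solve: t = ln(2)/0.1301 ≈ 5.33 years.


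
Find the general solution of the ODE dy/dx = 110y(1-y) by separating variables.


Separate: dy/[y(1-y)] = 110 dx.
Partial fractions: 1/[y(1-y)] = 1/y + 1/(1-y).
Integrate: ln|y/(1-y)| = 110x + C₀.
Solve for y: y = 1/(1 + Ce^(-110x)).


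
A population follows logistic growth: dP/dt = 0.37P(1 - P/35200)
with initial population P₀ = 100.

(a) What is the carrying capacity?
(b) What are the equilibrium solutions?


Logistic ODE dP/dt = 0.37P(1 - P/35200) has equilibria where dP/dt = 0, i.e. P = 0 or P = 35200.
The coefficient (1 - P/K) = 0 when P = K, identifying K = 35200 as the carrying capacity.
(a) K = 35200; (b) equilibria P = 0 and P = 35200.


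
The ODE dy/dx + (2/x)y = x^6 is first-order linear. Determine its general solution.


P(x) = 2/x ⇒ μ = x^2.
(x^2 y)' = x^8 ⇒ x^2 y = x^9/(9) + C.
Solve for y: y = (1/9)x^7 + C/x^2.


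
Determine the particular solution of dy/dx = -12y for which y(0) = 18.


General solution of y' = -12y is y = Ce^(-12x).
Apply y(0) = 18: C = 18.
Particular solution: y = 18e^(-12x).


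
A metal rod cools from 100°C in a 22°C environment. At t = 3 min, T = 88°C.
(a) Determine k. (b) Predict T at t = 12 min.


Newton's law: T(t) = T_a + (T₀ - T_a)e^(-kt).
(a) Use T(3) = 88: (88 - 22)/(100 - 22) = e^(-k·3), so k = -ln(0.846)/3 ≈ 0.0557.
(b) Apply k to t = 12: T(12) = 22 + (78)e^(-0.668) ≈ 62.0°C.


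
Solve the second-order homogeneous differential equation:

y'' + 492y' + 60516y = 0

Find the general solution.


Characteristic equation: r² + 492r + 60516 = 0, i.e. (r + 246)² = 0.
Repeated root r = -246; include an x factor for the second linearly independent solution.
General solution: y = (C₁ + C₂x)e^(-246x).


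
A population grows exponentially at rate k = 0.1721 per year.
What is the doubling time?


Exponential growth: P(t) = P₀ e^(0.1721t). Set P(t)/P₀ = 2: e^(0.1721t) = 2.
Solve: t = ln(2)/0.1721 ≈ 4.03 years.


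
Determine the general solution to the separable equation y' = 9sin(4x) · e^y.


Separate: e^(-y) dy = 9sin(4x) dx.
Integrate: -e^(-y) = -(9/4)cos(4x) + C₀.
Rearrange: e^(-y) = (9/4)cos(4x) + C.


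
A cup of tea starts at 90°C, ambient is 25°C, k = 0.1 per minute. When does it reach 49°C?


From T(t) = T_a + (T₀ - T_a)e^(-kt), set T(t) = 49:
(49 - 25) / (90 - 25) = e^(-0.1t), so t = -ln(0.369)/0.1 ≈ 10.0 minutes.


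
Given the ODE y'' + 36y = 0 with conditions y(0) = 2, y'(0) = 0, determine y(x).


Characteristic roots of r² + 36 = 0 are ±6i, so y = C₁cos(6x) + C₂sin(6x).
Apply y(0) = 2: C₁ = 2. Differentiate and apply y'(0) = 0: 6·C₂ = 0, so C₂ = 0.
Particular solution: y = 2cos(6x).


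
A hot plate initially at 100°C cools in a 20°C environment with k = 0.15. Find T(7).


Newton's law: dT/dt = -k(T - T_a) has solution T(t) = T_a + (T₀ - T_a)e^(-kt).
Plug in T_a = 20, T₀ = 100, k = 0.15, t = 7: T(7) = 20 + (80)e^(-1.05) ≈ 48.0°C.


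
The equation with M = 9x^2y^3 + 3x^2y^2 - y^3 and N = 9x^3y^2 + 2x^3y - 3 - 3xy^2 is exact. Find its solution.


Check exactness: ∂M/∂y = 27x^2y^2 + 6x^2y - 3y^2 and ∂N/∂x = 27x^2y^2 + 6x^2y - 3y^2; equal, so the equation is exact.
Integrate M with respect to x (treating y as constant): ∫M dx = 3x^3y^3 + x^3y^2 - xy^3 + h(y).
Differentiate w.r.t. y and set equal to N: the x-dependent terms already match, leaving h'(y) = -3. Integrate: h(y) = -3y.
So F(x,y) = 3x^3y^3 + x^3y^2 - 3y - xy^3.
General solution: 3x^3y^3 + x^3y^2 - 3y - xy^3 = C.


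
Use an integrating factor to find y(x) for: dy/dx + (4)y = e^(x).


P(x) = 4 ⇒ μ = e^(4x).
(μ y)' = e^(5x) ⇒ μ y = e^(5x)/5 + C.
Divide by μ: y = (1/5)e^(x) + Ce^(-4x).


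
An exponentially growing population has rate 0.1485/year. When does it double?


Exponential growth: P(t) = P₀ e^(0.1485t). Set P(t)/P₀ = 2: e^(0.1485t) = 2.
Solve: t = ln(2)/0.1485 ≈ 4.67 years.


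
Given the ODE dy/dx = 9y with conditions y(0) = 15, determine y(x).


General solution of y' = 9y is y = Ce^(9x).
Apply y(0) = 15: C = 15.
Particular solution: y = 15e^(9x).


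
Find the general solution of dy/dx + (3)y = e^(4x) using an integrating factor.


P(x) = 3 ⇒ μ = e^(3x).
(μ y)' = e^(7x) ⇒ μ y = e^(7x)/7 + C.
Divide by μ: y = (1/7)e^(4x) + Ce^(-3x).


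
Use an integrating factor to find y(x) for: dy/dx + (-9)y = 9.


P(x) = -9 ⇒ μ = e^(-9x).
(μ y)' = 9e^(-9x) ⇒ μ y = -e^(-9x) + C.
Divide by μ: y = -1 + Ce^(9x).


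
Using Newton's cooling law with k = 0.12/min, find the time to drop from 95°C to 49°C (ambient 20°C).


From T(t) = T_a + (T₀ - T_a)e^(-kt), set T(t) = 49:
(49 - 20) / (95 - 20) = e^(-0.12t), so t = -ln(0.387)/0.12 ≈ 7.9 minutes.


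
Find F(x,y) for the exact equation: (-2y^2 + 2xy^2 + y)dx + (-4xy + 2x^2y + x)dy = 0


Check exactness: ∂M/∂y = -4y + 4xy + 1 and ∂N/∂x = -4y + 4xy + 1; equal, so the equation is exact.
Integrate M with respect to x (treating y as constant): ∫M dx = -2xy^2 + x^2y^2 + xy + h(y).
Differentiate w.r.t. y and set equal to N: all terms match, so h'(y) = 0 and h is a constant absorbed into C.
General solution: -2xy^2 + x^2y^2 + xy = C.


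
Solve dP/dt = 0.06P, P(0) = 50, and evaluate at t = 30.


The ODE dP/dt = 0.06P has solution P(t) = P(0)e^(0.06t).
Substitute P(0) = 50 and t = 30: P(30) = 50 e^(1.80) ≈ 302.


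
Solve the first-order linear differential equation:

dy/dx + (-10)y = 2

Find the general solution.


P(x) = -10 ⇒ μ = e^(-10x).
(μ y)' = 2e^(-10x) ⇒ μ y = -(1/5)e^(-10x) + C.
Divide by μ: y = -1/5 + Ce^(10x).


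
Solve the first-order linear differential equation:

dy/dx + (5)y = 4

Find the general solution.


P(x) = 5, Q(x) = 4; integrating factor μ = e^(5x).
(μ y)' = 4e^(5x) ⇒ μ y = (4/5)e^(5x) + C.
Divide by μ: y = 4/5 + Ce^(-5x).


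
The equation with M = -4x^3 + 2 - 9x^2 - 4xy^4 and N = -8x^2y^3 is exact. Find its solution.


Check exactness: ∂M/∂y = -16xy^3 and ∂N/∂x = -16xy^3; equal, so the equation is exact.
Integrate M with respect to x (treating y as constant): ∫M dx = -x^4 + 2x - 3x^3 - 2x^2y^4 + h(y).
Differentiate w.r.t. y and set equal to N: all terms match, so h'(y) = 0 and h is a constant absorbed into C.
General solution: -x^4 + 2x - 3x^3 - 2x^2y^4 = C.


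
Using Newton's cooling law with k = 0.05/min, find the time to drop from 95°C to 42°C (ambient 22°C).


From T(t) = T_a + (T₀ - T_a)e^(-kt), set T(t) = 42:
(42 - 22) / (95 - 22) = e^(-0.05t), so t = -ln(0.274)/0.05 ≈ 25.9 minutes.


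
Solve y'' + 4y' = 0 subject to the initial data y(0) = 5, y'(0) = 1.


Characteristic roots of r² + 4r = 0 are 0, -4.
General solution y = c₁ + c₂ e^(-4x).
Apply y(0) = 5: c₁ + c₂ = 5. Apply y'(0) = 1: 0 c₁ - 4 c₂ = 1.
Solve: c₁ = 21/4, c₂ = -1/4.
Particular solution: y = 21/4 - (1/4)e^(-4x).


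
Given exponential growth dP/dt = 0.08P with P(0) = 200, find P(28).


The ODE dP/dt = 0.08P has solution P(t) = P(0)e^(0.08t).
Substitute P(0) = 200 and t = 28: P(28) = 200 e^(2.24) ≈ 1879.


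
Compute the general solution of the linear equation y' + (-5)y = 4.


P(x) = -5 ⇒ μ = e^(-5x).
(μ y)' = 4e^(-5x) ⇒ μ y = -(4/5)e^(-5x) + C.
Divide by μ: y = -4/5 + Ce^(5x).


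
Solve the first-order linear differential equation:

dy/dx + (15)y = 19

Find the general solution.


P(x) = 15, Q(x) = 19; integrating factor μ = e^(15x).
(μ y)' = 19e^(15x) ⇒ μ y = (19/15)e^(15x) + C.
Divide by μ: y = 19/15 + Ce^(-15x).


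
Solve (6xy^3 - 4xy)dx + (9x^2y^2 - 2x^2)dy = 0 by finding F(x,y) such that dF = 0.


Check exactness: ∂M/∂y = 18xy^2 - 4x and ∂N/∂x = 18xy^2 - 4x; equal, so the equation is exact.
Integrate M with respect to x (treating y as constant): ∫M dx = 3x^2y^3 - 2x^2y + h(y).
Differentiate w.r.t. y and set equal to N: all terms match, so h'(y) = 0 and h is a constant absorbed into C.
General solution: 3x^2y^3 - 2x^2y = C.


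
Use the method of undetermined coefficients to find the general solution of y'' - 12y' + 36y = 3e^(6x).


Characteristic polynomial (r - 6)² = 0; repeated root r = 6.
y_h = (C₁ + C₂x)e^(6x). Forcing matches the repeated root (resonance), so try y_p = Ax² e^(6x).
Substitute and solve for A: 2A = 3, so A = 3/2.
General solution: y = (C₁ + C₂x + (3/2)x²)e^(6x).


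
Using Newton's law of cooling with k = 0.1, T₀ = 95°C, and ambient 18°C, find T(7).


Newton's law: dT/dt = -k(T - T_a) has solution T(t) = T_a + (T₀ - T_a)e^(-kt).
Plug in T_a = 18, T₀ = 95, k = 0.1, t = 7: T(7) = 18 + (77)e^(-0.70) ≈ 56.2°C.


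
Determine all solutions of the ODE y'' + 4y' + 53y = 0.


Characteristic equation: r² + 4r + 53 = 0.
Discriminant is negative; roots r = -2 ± 7i (complex conjugate pair).
General solution uses e^(α x)(C₁ cos(β x) + C₂ sin(β x)): y = e^(-2x)(C₁cos(7x) + C₂sin(7x)).


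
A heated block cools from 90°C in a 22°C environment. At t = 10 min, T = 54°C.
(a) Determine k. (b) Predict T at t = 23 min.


Newton's law: T(t) = T_a + (T₀ - T_a)e^(-kt).
(a) Use T(10) = 54: (54 - 22)/(90 - 22) = e^(-k·10), so k = -ln(0.471)/10 ≈ 0.0754.
(b) Apply k to t = 23: T(23) = 22 + (68)e^(-1.734) ≈ 34.0°C.


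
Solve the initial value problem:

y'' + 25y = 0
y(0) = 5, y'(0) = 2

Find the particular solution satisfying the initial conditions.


Characteristic roots of r² + 25 = 0 are ±5i, so y = C₁cos(5x) + C₂sin(5x).
Apply y(0) = 5: C₁ = 5. Differentiate and apply y'(0) = 2: 5·C₂ = 2, so C₂ = 2/5.
Particular solution: y = 5cos(5x) + (2/5)sin(5x).


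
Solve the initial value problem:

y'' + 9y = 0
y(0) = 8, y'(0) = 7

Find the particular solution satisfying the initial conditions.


Characteristic roots of r² + 9 = 0 are ±3i, so y = C₁cos(3x) + C₂sin(3x).
Apply y(0) = 8: C₁ = 8. Differentiate and apply y'(0) = 7: 3·C₂ = 7, so C₂ = 7/3.
Particular solution: y = 8cos(3x) + (7/3)sin(3x).


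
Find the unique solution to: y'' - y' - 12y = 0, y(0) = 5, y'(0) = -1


Characteristic roots of r² - r - 12 = 0 are 4, -3.
General solution y = c₁ e^(4x) + c₂ e^(-3x).
Apply y(0) = 5: c₁ + c₂ = 5. Apply y'(0) = -1: 4 c₁ - 3 c₂ = -1.
Solve: c₁ = 2, c₂ = 3.
Particular solution: y = 2e^(4x) + 3e^(-3x).


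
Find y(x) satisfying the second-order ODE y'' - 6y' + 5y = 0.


Characteristic equation: r² - 6r + 5 = 0.
Factor: (r - 5)(r - 1) = 0 ⇒ r = 5, 1 (distinct real).
General solution: y = C₁e^(5x) + C₂e^(x).


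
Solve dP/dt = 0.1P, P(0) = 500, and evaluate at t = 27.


The ODE dP/dt = 0.1P has solution P(t) = P(0)e^(0.1t).
Substitute P(0) = 500 and t = 27: P(27) = 500 e^(2.70) ≈ 7440.


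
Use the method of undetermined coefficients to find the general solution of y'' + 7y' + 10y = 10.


Characteristic roots of r² + 7r + 10 = 0 are -5, -2.
y_h = C₁e^(-5x) + C₂e^(-2x).
Constant forcing; try y_p = A. Then 10A = 10 ⇒ A = 1.
General solution: y = C₁e^(-5x) + C₂e^(-2x) + 1.


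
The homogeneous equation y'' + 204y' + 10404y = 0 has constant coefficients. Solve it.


Characteristic equation: r² + 204r + 10404 = 0, i.e. (r + 102)² = 0.
Repeated root r = -102; include an x factor for the second linearly independent solution.
General solution: y = (C₁ + C₂x)e^(-102x).


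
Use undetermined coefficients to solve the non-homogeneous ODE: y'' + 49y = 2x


Homogeneous: r² + 49 = 0 ⇒ r = ±7i, y_h = C₁cos(7x) + C₂sin(7x).
Polynomial forcing; try y_p = Ax + B. Then y_p'' + 49 y_p = 49(Ax + B) = 2x, so B = 0 and A = 2/49.
General solution: y = C₁cos(7x) + C₂sin(7x) + (2/49)x.


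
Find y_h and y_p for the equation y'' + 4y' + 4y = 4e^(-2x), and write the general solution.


Characteristic polynomial (r + 2)² = 0; repeated root r = -2.
y_h = (C₁ + C₂x)e^(-2x). Forcing matches the repeated root (resonance), so try y_p = Ax² e^(-2x).
Substitute and solve for A: 2A = 4, so A = 2.
General solution: y = (C₁ + C₂x + 2x²)e^(-2x).


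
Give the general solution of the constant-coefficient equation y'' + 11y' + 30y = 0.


Characteristic equation: r² + 11r + 30 = 0.
Factor: (r + 5)(r + 6) = 0 ⇒ r = -5, -6 (distinct real).
General solution: y = C₁e^(-5x) + C₂e^(-6x).


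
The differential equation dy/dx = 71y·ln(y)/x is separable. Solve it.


Separate: dy/[y ln(y)] = 71 dx/x.
Substitute u = ln(y): du/u = 71 dx/x.
Integrate: ln|ln(y)| = 71ln|x| + C₀, hence ln(y) = C·x^71.


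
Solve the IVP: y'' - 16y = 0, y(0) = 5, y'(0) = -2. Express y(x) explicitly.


Characteristic roots of r² - 16 = 0 are -4, 4.
General solution y = c₁ e^(-4x) + c₂ e^(4x).
Apply y(0) = 5: c₁ + c₂ = 5. Apply y'(0) = -2: -4 c₁ + 4 c₂ = -2.
Solve: c₁ = 11/4, c₂ = 9/4.
Particular solution: y = (11/4)e^(-4x) + (9/4)e^(4x).


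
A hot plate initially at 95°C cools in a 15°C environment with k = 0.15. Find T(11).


Newton's law: dT/dt = -k(T - T_a) has solution T(t) = T_a + (T₀ - T_a)e^(-kt).
Plug in T_a = 15, T₀ = 95, k = 0.15, t = 11: T(11) = 15 + (80)e^(-1.65) ≈ 30.4°C.


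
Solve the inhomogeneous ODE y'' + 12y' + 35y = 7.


Characteristic roots of r² + 12r + 35 = 0 are -5, -7.
y_h = C₁e^(-5x) + C₂e^(-7x).
Constant forcing; try y_p = A. Then 35A = 7 ⇒ A = 1/5.
General solution: y = C₁e^(-5x) + C₂e^(-7x) + 1/5.


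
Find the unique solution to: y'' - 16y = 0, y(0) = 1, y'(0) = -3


Characteristic roots of r² - 16 = 0 are 4, -4.
General solution y = c₁ e^(4x) + c₂ e^(-4x).
Apply y(0) = 1: c₁ + c₂ = 1. Apply y'(0) = -3: 4 c₁ - 4 c₂ = -3.
Solve: c₁ = 1/8, c₂ = 7/8.
Particular solution: y = (1/8)e^(4x) + (7/8)e^(-4x).


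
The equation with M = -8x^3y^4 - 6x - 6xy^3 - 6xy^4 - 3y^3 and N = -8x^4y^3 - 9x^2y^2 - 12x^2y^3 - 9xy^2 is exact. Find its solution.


Check exactness: ∂M/∂y = -32x^3y^3 - 18xy^2 - 24xy^3 - 9y^2 and ∂N/∂x = -32x^3y^3 - 18xy^2 - 24xy^3 - 9y^2; equal, so the equation is exact.
Integrate M with respect to x (treating y as constant): ∫M dx = -2x^4y^4 - 3x^2 - 3x^2y^3 - 3x^2y^4 - 3xy^3 + h(y).
Differentiate w.r.t. y and set equal to N: all terms match, so h'(y) = 0 and h is a constant absorbed into C.
General solution: -2x^4y^4 - 3x^2 - 3x^2y^3 - 3x^2y^4 - 3xy^3 = C.


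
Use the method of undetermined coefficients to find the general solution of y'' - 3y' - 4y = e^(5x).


Characteristic roots of r² - 3r - 4 = 0 are 4, -1.
y_h = C₁e^(4x) + C₂e^(-x).
Forcing exponent 5 is not a characteristic root; try y_p = Ae^(5x).
Substitute: A·(25 + (-3)·5 + (-4)) = A·6 = 1, so A = 1/6.
General solution: y = C₁e^(4x) + C₂e^(-x) + (1/6)e^(5x).


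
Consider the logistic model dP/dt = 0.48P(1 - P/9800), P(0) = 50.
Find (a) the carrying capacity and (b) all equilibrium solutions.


Logistic ODE dP/dt = 0.48P(1 - P/9800) has equilibria where dP/dt = 0, i.e. P = 0 or P = 9800.
The coefficient (1 - P/K) = 0 when P = K, identifying K = 9800 as the carrying capacity.
(a) K = 9800; (b) equilibria P = 0 and P = 9800.


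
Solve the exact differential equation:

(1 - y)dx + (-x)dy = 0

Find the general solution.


Check exactness: ∂M/∂y = -1 and ∂N/∂x = -1; equal, so the equation is exact.
Integrate M with respect to x (treating y as constant): ∫M dx = x - xy + h(y).
Differentiate w.r.t. y and set equal to N: all terms match, so h'(y) = 0 and h is a constant absorbed into C.
General solution: x - xy = C.


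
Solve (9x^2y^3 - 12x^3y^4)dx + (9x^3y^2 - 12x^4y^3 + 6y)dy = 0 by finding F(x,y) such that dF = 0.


Check exactness: ∂M/∂y = 27x^2y^2 - 48x^3y^3 and ∂N/∂x = 27x^2y^2 - 48x^3y^3; equal, so the equation is exact.
Integrate M with respect to x (treating y as constant): ∫M dx = 3x^3y^3 - 3x^4y^4 + h(y).
Differentiate w.r.t. y and set equal to N: the x-dependent terms already match, leaving h'(y) = 6y. Integrate: h(y) = 3y^2.
So F(x,y) = 3x^3y^3 - 3x^4y^4 + 3y^2.
General solution: 3x^3y^3 - 3x^4y^4 + 3y^2 = C.


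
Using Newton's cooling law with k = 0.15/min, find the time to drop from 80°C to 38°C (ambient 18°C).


From T(t) = T_a + (T₀ - T_a)e^(-kt), set T(t) = 38:
(38 - 18) / (80 - 18) = e^(-0.15t), so t = -ln(0.323)/0.15 ≈ 7.5 minutes.


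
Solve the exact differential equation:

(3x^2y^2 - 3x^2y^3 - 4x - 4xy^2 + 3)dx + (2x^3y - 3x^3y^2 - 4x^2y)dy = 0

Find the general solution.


Check exactness: ∂M/∂y = 6x^2y - 9x^2y^2 - 8xy and ∂N/∂x = 6x^2y - 9x^2y^2 - 8xy; equal, so the equation is exact.
Integrate M with respect to x (treating y as constant): ∫M dx = x^3y^2 - x^3y^3 - 2x^2 - 2x^2y^2 + 3x + h(y).
Differentiate w.r.t. y and set equal to N: all terms match, so h'(y) = 0 and h is a constant absorbed into C.
General solution: x^3y^2 - x^3y^3 - 2x^2 - 2x^2y^2 + 3x = C.


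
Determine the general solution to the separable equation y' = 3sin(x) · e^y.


Separate: e^(-y) dy = 3sin(x) dx.
Integrate: -e^(-y) = -3cos(x) + C₀.
Rearrange: e^(-y) = 3cos(x) + C.


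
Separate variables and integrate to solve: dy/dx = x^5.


Integrate both sides with respect to x: y = ∫ x^5 dx = (1/6)x^6 + C.


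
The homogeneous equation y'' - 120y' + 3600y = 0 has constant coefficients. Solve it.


Characteristic equation: r² - 120r + 3600 = 0, i.e. (r - 60)² = 0.
Repeated root r = 60; include an x factor for the second linearly independent solution.
General solution: y = (C₁ + C₂x)e^(60x).


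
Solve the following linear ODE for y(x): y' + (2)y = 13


P(x) = 2, Q(x) = 13; integrating factor μ = e^(2x).
(μ y)' = 13e^(2x) ⇒ μ y = (13/2)e^(2x) + C.
Divide by μ: y = 13/2 + Ce^(-2x).


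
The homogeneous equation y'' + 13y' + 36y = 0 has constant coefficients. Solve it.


Characteristic equation: r² + 13r + 36 = 0.
Factor: (r + 9)(r + 4) = 0 ⇒ r = -9, -4 (distinct real).
General solution: y = C₁e^(-9x) + C₂e^(-4x).


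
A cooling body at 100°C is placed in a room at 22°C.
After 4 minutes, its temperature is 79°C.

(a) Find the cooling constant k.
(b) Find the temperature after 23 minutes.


Newton's law: T(t) = T_a + (T₀ - T_a)e^(-kt).
(a) Use T(4) = 79: (79 - 22)/(100 - 22) = e^(-k·4), so k = -ln(0.731)/4 ≈ 0.0784.
(b) Apply k to t = 23: T(23) = 22 + (78)e^(-1.804) ≈ 34.8°C.


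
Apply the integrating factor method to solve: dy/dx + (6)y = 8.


P(x) = 6, Q(x) = 8; integrating factor μ = e^(6x).
(μ y)' = 8e^(6x) ⇒ μ y = (4/3)e^(6x) + C.
Divide by μ: y = 4/3 + Ce^(-6x).


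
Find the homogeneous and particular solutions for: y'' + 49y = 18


Homogeneous part: r² + 49 = 0 ⇒ r = ±7i, so y_h = C₁cos(7x) + C₂sin(7x).
Try constant y_p = A; plug in: 49A = 18 ⇒ A = 18/49.
General solution: y = C₁cos(7x) + C₂sin(7x) + 18/49.


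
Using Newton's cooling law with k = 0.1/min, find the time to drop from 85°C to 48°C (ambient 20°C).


From T(t) = T_a + (T₀ - T_a)e^(-kt), set T(t) = 48:
(48 - 20) / (85 - 20) = e^(-0.1t), so t = -ln(0.431)/0.1 ≈ 8.4 minutes.


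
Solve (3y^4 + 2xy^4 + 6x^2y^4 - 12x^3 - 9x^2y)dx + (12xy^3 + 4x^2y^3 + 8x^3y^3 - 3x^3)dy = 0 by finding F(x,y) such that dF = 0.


Check exactness: ∂M/∂y = 12y^3 + 8xy^3 + 24x^2y^3 - 9x^2 and ∂N/∂x = 12y^3 + 8xy^3 + 24x^2y^3 - 9x^2; equal, so the equation is exact.
Integrate M with respect to x (treating y as constant): ∫M dx = 3xy^4 + x^2y^4 + 2x^3y^4 - 3x^4 - 3x^3y + h(y).
Differentiate w.r.t. y and set equal to N: all terms match, so h'(y) = 0 and h is a constant absorbed into C.
General solution: 3xy^4 + x^2y^4 + 2x^3y^4 - 3x^4 - 3x^3y = C.


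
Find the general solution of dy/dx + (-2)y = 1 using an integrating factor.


P(x) = -2 ⇒ μ = e^(-2x).
(μ y)' = e^(-2x) ⇒ μ y = -(1/2)e^(-2x) + C.
Divide by μ: y = -1/2 + Ce^(2x).


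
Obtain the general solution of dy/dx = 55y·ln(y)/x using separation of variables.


Separate: dy/[y ln(y)] = 55 dx/x.
Substitute u = ln(y): du/u = 55 dx/x.
Integrate: ln|ln(y)| = 55ln|x| + C₀, hence ln(y) = C·x^55.


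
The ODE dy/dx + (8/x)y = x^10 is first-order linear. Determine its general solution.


P(x) = 8/x ⇒ μ = x^8.
(x^8 y)' = x^8·x^10 = x^18.
Integrate: x^8 y = x^19/(19) + C.
Solve for y: y = (1/19)x^11 + C/x^8.


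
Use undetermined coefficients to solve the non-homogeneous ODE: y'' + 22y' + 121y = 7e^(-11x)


Characteristic polynomial (r + 11)² = 0; repeated root r = -11.
y_h = (C₁ + C₂x)e^(-11x). Forcing matches the repeated root (resonance), so try y_p = Ax² e^(-11x).
Substitute and solve for A: 2A = 7, so A = 7/2.
General solution: y = (C₁ + C₂x + (7/2)x²)e^(-11x).


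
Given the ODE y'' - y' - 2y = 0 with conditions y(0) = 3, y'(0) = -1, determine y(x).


Characteristic roots of r² - r - 2 = 0 are 2, -1.
General solution y = c₁ e^(2x) + c₂ e^(-x).
Apply y(0) = 3: c₁ + c₂ = 3. Apply y'(0) = -1: 2 c₁ - 1 c₂ = -1.
Solve: c₁ = 2/3, c₂ = 7/3.
Particular solution: y = (2/3)e^(2x) + (7/3)e^(-x).


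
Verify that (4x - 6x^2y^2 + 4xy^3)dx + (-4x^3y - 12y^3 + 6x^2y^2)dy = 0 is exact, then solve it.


Check exactness: ∂M/∂y = -12x^2y + 12xy^2 and ∂N/∂x = -12x^2y + 12xy^2; equal, so the equation is exact.
Integrate M with respect to x (treating y as constant): ∫M dx = 2x^2 - 2x^3y^2 + 2x^2y^3 + h(y).
Differentiate w.r.t. y and set equal to N: the x-dependent terms already match, leaving h'(y) = -12y^3. Integrate: h(y) = -3y^4.
So F(x,y) = 2x^2 - 2x^3y^2 - 3y^4 + 2x^2y^3.
General solution: 2x^2 - 2x^3y^2 - 3y^4 + 2x^2y^3 = C.


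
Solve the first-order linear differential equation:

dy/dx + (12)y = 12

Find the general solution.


P(x) = 12, Q(x) = 12; integrating factor μ = e^(12x).
(μ y)' = 12e^(12x) ⇒ μ y = e^(12x) + C.
Divide by μ: y = 1 + Ce^(-12x).


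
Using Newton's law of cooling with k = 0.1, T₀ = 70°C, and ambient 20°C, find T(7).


Newton's law: dT/dt = -k(T - T_a) has solution T(t) = T_a + (T₀ - T_a)e^(-kt).
Plug in T_a = 20, T₀ = 70, k = 0.1, t = 7: T(7) = 20 + (50)e^(-0.70) ≈ 44.8°C.


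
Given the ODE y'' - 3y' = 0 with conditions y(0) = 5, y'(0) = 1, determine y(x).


Characteristic roots of r² - 3r = 0 are 3, 0.
General solution y = c₁ e^(3x) + c₂.
Apply y(0) = 5: c₁ + c₂ = 5. Apply y'(0) = 1: 3 c₁ + 0 c₂ = 1.
Solve: c₁ = 1/3, c₂ = 14/3.
Particular solution: y = (1/3)e^(3x) + 14/3.


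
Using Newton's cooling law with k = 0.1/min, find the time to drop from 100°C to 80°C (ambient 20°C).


From T(t) = T_a + (T₀ - T_a)e^(-kt), set T(t) = 80:
(80 - 20) / (100 - 20) = e^(-0.1t), so t = -ln(0.750)/0.1 ≈ 2.9 minutes.


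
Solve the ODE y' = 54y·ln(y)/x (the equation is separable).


Separate: dy/[y ln(y)] = 54 dx/x.
Substitute u = ln(y): du/u = 54 dx/x.
Integrate: ln|ln(y)| = 54ln|x| + C₀, hence ln(y) = C·x^54.


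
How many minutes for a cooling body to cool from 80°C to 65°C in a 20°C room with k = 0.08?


From T(t) = T_a + (T₀ - T_a)e^(-kt), set T(t) = 65:
(65 - 20) / (80 - 20) = e^(-0.08t), so t = -ln(0.750)/0.08 ≈ 3.6 minutes.


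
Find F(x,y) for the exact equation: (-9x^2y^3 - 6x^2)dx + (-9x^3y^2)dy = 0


Check exactness: ∂M/∂y = -27x^2y^2 and ∂N/∂x = -27x^2y^2; equal, so the equation is exact.
Integrate M with respect to x (treating y as constant): ∫M dx = -3x^3y^3 - 2x^3 + h(y).
Differentiate w.r.t. y and set equal to N: all terms match, so h'(y) = 0 and h is a constant absorbed into C.
General solution: -3x^3y^3 - 2x^3 = C.


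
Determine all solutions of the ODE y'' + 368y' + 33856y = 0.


Characteristic equation: r² + 368r + 33856 = 0, i.e. (r + 184)² = 0.
Repeated root r = -184; include an x factor for the second linearly independent solution.
General solution: y = (C₁ + C₂x)e^(-184x).


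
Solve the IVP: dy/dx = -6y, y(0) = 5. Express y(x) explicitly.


General solution of y' = -6y is y = Ce^(-6x).
Apply y(0) = 5: C = 5.
Particular solution: y = 5e^(-6x).


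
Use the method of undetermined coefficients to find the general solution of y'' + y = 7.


Homogeneous part: r² + 1 = 0 ⇒ r = ±1i, so y_h = C₁cos(x) + C₂sin(x).
Try constant y_p = A; plug in: 1A = 7 ⇒ A = 7.
General solution: y = C₁cos(x) + C₂sin(x) + 7.


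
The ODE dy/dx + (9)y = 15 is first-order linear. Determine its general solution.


P(x) = 9, Q(x) = 15; integrating factor μ = e^(9x).
(μ y)' = 15e^(9x) ⇒ μ y = (5/3)e^(9x) + C.
Divide by μ: y = 5/3 + Ce^(-9x).


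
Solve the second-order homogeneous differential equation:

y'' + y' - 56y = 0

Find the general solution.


Characteristic equation: r² + r - 56 = 0.
Factor: (r + 8)(r - 7) = 0 ⇒ r = -8, 7 (distinct real).
General solution: y = C₁e^(-8x) + C₂e^(7x).


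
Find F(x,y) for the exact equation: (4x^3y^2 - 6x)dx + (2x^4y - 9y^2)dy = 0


Check exactness: ∂M/∂y = 8x^3y and ∂N/∂x = 8x^3y; equal, so the equation is exact.
Integrate M with respect to x (treating y as constant): ∫M dx = x^4y^2 - 3x^2 + h(y).
Differentiate w.r.t. y and set equal to N: the x-dependent terms already match, leaving h'(y) = -9y^2. Integrate: h(y) = -3y^3.
So F(x,y) = x^4y^2 - 3x^2 - 3y^3.
General solution: x^4y^2 - 3x^2 - 3y^3 = C.


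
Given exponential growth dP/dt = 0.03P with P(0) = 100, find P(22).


The ODE dP/dt = 0.03P has solution P(t) = P(0)e^(0.03t).
Substitute P(0) = 100 and t = 22: P(22) = 100 e^(0.66) ≈ 193.


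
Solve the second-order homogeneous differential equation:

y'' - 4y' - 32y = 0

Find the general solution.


Characteristic equation: r² - 4r - 32 = 0.
Factor: (r - 8)(r + 4) = 0 ⇒ r = 8, -4 (distinct real).
General solution: y = C₁e^(8x) + C₂e^(-4x).


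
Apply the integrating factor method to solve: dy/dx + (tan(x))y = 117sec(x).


P(x) = tan(x) ⇒ μ = e^(∫tan(x)dx) = sec(x).
(sec(x) y)' = 117sec²(x) ⇒ sec(x) y = 117tan(x) + C.
Multiply by cos(x): y = 117sin(x) + C·cos(x).


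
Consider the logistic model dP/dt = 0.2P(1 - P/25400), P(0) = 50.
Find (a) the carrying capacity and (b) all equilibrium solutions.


Logistic ODE dP/dt = 0.2P(1 - P/25400) has equilibria where dP/dt = 0, i.e. P = 0 or P = 25400.
The coefficient (1 - P/K) = 0 when P = K, identifying K = 25400 as the carrying capacity.
(a) K = 25400; (b) equilibria P = 0 and P = 25400.


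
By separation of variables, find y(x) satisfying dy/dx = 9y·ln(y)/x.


Separate: dy/[y ln(y)] = 9 dx/x.
Substitute u = ln(y): du/u = 9 dx/x.
Integrate: ln|ln(y)| = 9ln|x| + C₀, hence ln(y) = C·x^9.


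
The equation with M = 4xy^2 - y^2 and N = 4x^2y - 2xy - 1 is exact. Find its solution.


Check exactness: ∂M/∂y = 8xy - 2y and ∂N/∂x = 8xy - 2y; equal, so the equation is exact.
Integrate M with respect to x (treating y as constant): ∫M dx = 2x^2y^2 - xy^2 + h(y).
Differentiate w.r.t. y and set equal to N: the x-dependent terms already match, leaving h'(y) = -1. Integrate: h(y) = -y.
So F(x,y) = 2x^2y^2 - xy^2 - y.
General solution: 2x^2y^2 - xy^2 - y = C.


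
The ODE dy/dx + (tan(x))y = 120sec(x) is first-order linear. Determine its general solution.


P(x) = tan(x) ⇒ μ = e^(∫tan(x)dx) = sec(x).
(sec(x) y)' = 120sec²(x) ⇒ sec(x) y = 120tan(x) + C.
Multiply by cos(x): y = 120sin(x) + C·cos(x).


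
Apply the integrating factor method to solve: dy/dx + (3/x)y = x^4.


P(x) = 3/x ⇒ μ = x^3.
(x^3 y)' = x^7 ⇒ x^3 y = x^8/(8) + C.
Solve for y: y = (1/8)x^5 + C/x^3.


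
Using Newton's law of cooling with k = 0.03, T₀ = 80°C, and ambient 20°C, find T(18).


Newton's law: dT/dt = -k(T - T_a) has solution T(t) = T_a + (T₀ - T_a)e^(-kt).
Plug in T_a = 20, T₀ = 80, k = 0.03, t = 18: T(18) = 20 + (60)e^(-0.54) ≈ 55.0°C.


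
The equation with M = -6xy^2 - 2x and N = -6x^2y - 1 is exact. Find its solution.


Check exactness: ∂M/∂y = -12xy and ∂N/∂x = -12xy; equal, so the equation is exact.
Integrate M with respect to x (treating y as constant): ∫M dx = -3x^2y^2 - x^2 + h(y).
Differentiate w.r.t. y and set equal to N: the x-dependent terms already match, leaving h'(y) = -1. Integrate: h(y) = -y.
So F(x,y) = -3x^2y^2 - y - x^2.
General solution: -3x^2y^2 - y - x^2 = C.


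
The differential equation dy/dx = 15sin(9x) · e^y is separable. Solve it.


Separate: e^(-y) dy = 15sin(9x) dx.
Integrate: -e^(-y) = -(5/3)cos(9x) + C₀.
Rearrange: e^(-y) = (5/3)cos(9x) + C.


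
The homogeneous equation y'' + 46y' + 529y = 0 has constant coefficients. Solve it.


Characteristic equation: r² + 46r + 529 = 0, i.e. (r + 23)² = 0.
Repeated root r = -23; include an x factor for the second linearly independent solution.
General solution: y = (C₁ + C₂x)e^(-23x).


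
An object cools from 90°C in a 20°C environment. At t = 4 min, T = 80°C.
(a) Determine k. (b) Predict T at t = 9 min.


Newton's law: T(t) = T_a + (T₀ - T_a)e^(-kt).
(a) Use T(4) = 80: (80 - 20)/(90 - 20) = e^(-k·4), so k = -ln(0.857)/4 ≈ 0.0385.
(b) Apply k to t = 9: T(9) = 20 + (70)e^(-0.347) ≈ 69.5°C.


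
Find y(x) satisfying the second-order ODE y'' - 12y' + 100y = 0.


Characteristic equation: r² - 12r + 100 = 0.
Discriminant is negative; roots r = 6 ± 8i (complex conjugate pair).
General solution uses e^(α x)(C₁ cos(β x) + C₂ sin(β x)): y = e^(6x)(C₁cos(8x) + C₂sin(8x)).


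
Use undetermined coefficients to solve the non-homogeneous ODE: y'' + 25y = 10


Homogeneous part: r² + 25 = 0 ⇒ r = ±5i, so y_h = C₁cos(5x) + C₂sin(5x).
Try constant y_p = A; plug in: 25A = 10 ⇒ A = 2/5.
General solution: y = C₁cos(5x) + C₂sin(5x) + 2/5.
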